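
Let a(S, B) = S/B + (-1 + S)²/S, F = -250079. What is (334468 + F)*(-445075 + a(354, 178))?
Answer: -1182406354499399/31506 ≈ -3.7530e+10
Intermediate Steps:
a(S, B) = S/B + (-1 + S)²/S
(334468 + F)*(-445075 + a(354, 178)) = (334468 - 250079)*(-445075 + (354/178 + (-1 + 354)²/354)) = 84389*(-445075 + (354*(1/178) + (1/354)*353²)) = 84389*(-445075 + (177/89 + (1/354)*124609)) = 84389*(-445075 + (177/89 + 124609/354)) = 84389*(-445075 + 11152859/31506) = 84389*(-14011380091/31506) = -1182406354499399/31506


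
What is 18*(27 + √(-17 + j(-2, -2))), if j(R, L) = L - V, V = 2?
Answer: 486 + 18*I*√21 ≈ 486.0 + 82.486*I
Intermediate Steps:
j(R, L) = -2 + L (j(R, L) = L - 1*2 = L - 2 = -2 + L)
18*(27 + √(-17 + j(-2, -2))) = 18*(27 + √(-17 + (-2 - 2))) = 18*(27 + √(-17 - 4)) = 18*(27 + √(-21)) = 18*(27 + I*√21) = 486 + 18*I*√21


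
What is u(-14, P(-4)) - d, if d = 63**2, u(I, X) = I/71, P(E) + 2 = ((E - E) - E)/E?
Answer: -281813/71 ≈ -3969.2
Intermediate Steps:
P(E) = -3 (P(E) = -2 + ((E - E) - E)/E = -2 + (0 - E)/E = -2 + (-E)/E = -2 - 1 = -3)
u(I, X) = I/71 (u(I, X) = I*(1/71) = I/71)
d = 3969
u(-14, P(-4)) - d = (1/71)*(-14) - 1*3969 = -14/71 - 3969 = -281813/71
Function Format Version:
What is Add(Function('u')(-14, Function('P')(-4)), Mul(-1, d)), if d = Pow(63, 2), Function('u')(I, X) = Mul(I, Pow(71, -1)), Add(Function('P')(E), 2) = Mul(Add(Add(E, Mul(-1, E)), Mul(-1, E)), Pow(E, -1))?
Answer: Rational(-281813, 71) ≈ -3969.2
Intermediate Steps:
Function('P')(E) = -3 (Function('P')(E) = Add(-2, Mul(Add(Add(E, Mul(-1, E)), Mul(-1, E)), Pow(E, -1))) = Add(-2, Mul(Add(0, Mul(-1, E)), Pow(E, -1))) = Add(-2, Mul(Mul(-1, E), Pow(E, -1))) = Add(-2, -1) = -3)
Function('u')(I, X) = Mul(Rational(1, 71), I) (Function('u')(I, X) = Mul(I, Rational(1, 71)) = Mul(Rational(1, 71), I))
d = 3969
Add(Function('u')(-14, Function('P')(-4)), Mul(-1, d)) = Add(Mul(Rational(1, 71), -14), Mul(-1, 3969)) = Add(Rational(-14, 71), -3969) = Rational(-281813, 71)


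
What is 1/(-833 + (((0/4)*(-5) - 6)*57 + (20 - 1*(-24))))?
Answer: -1/1131 ≈ -0.00088417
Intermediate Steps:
1/(-833 + (((0/4)*(-5) - 6)*57 + (20 - 1*(-24)))) = 1/(-833 + (((0*(1/4))*(-5) - 6)*57 + (20 + 24))) = 1/(-833 + ((0*(-5) - 6)*57 + 44)) = 1/(-833 + ((0 - 6)*57 + 44)) = 1/(-833 + (-6*57 + 44)) = 1/(-833 + (-342 + 44)) = 1/(-833 - 298) = 1/(-1131) = -1/1131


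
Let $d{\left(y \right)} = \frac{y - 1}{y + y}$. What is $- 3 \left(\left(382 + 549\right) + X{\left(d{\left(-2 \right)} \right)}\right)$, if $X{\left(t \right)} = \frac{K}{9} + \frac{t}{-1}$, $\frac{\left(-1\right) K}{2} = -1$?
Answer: $- \frac{33497}{12} \approx -2791.4$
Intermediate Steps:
$K = 2$ ($K = \left(-2\right) \left(-1\right) = 2$)
$d{\left(y \right)} = \frac{-1 + y}{2 y}$
$X{\left(t \right)} = \frac{2}{9} - t$ ($X{\left(t \right)} = \frac{2}{9} + \frac{t}{-1} = 2 \cdot \frac{1}{9} + t \left(-1\right) = \frac{2}{9} - t$)
$- 3 \left(\left(382 + 549\right) + X{\left(d{\left(-2 \right)} \right)}\right) = - 3 \left(\left(382 + 549\right) + \left(\frac{2}{9} - \frac{-1 - 2}{2 \left(-2\right)}\right)\right) = - 3 \left(931 + \left(\frac{2}{9} - \frac{1}{2} \left(- \frac{1}{2}\right) \left(-3\right)\right)\right) = - 3 \left(931 + \left(\frac{2}{9} - \frac{3}{4}\right)\right) = - 3 \left(931 - \frac{19}{36}\right) = \left(-3\right) \frac{33497}{36} = - \frac{33497}{12}$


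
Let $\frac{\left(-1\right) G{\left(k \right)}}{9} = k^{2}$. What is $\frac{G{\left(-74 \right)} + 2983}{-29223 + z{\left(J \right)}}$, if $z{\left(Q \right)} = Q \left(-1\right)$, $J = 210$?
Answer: $\frac{46301}{29433} \approx 1.5731$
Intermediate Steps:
$z{\left(Q \right)} = - Q$
$G{\left(k \right)} = - 9 k^{2}$
$\frac{G{\left(-74 \right)} + 2983}{-29223 + z{\left(J \right)}} = \frac{- 9 \left(-74\right)^{2} + 2983}{-29223 - 210} = \frac{\left(-9\right) 5476 + 2983}{-29223 - 210} = \frac{-49284 + 2983}{-29433} = \left(-46301\right) \left(- \frac{1}{29433}\right) = \frac{46301}{29433}$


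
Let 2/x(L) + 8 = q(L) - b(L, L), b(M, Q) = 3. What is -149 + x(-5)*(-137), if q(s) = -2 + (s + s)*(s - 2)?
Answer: -8767/57 ≈ -153.81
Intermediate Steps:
q(s) = -2 + 2*s*(-2 + s) (q(s) = -2 + (2*s)*(-2 + s) = -2 + 2*s*(-2 + s))
x(L) = 2/(-13 - 4*L + 2*L**2) (x(L) = 2/(-8 + ((-2 - 4*L + 2*L**2) - 1*3)) = 2/(-8 + ((-2 - 4*L + 2*L**2) - 3)) = 2/(-8 + (-5 - 4*L + 2*L**2)) = 2/(-13 - 4*L + 2*L**2))
-149 + x(-5)*(-137) = -149 + (2/(-13 - 4*(-5) + 2*(-5)**2))*(-137) = -149 + (2/(-13 + 20 + 2*25))*(-137) = -149 + (2/(-13 + 20 + 50))*(-137) = -149 + (2/57)*(-137) = -149 - 274/57 = -8767/57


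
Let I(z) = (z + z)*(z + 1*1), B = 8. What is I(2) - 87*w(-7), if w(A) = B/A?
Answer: 780/7 ≈ 111.43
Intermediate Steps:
w(A) = 8/A
I(z) = 2*z*(1 + z) (I(z) = (2*z)*(z + 1) = (2*z)*(1 + z) = 2*z*(1 + z))
I(2) - 87*w(-7) = 2*2*(1 + 2) - 696/(-7) = 2*2*3 - 696*(-1)/7 = 12 - 87*(-8/7) = 12 + 696/7 = 780/7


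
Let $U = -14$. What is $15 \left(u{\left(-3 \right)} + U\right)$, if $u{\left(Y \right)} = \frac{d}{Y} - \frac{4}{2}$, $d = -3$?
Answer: $-225$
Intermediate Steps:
$u{\left(Y \right)} = -2 - \frac{3}{Y}$ ($u{\left(Y \right)} = - \frac{3}{Y} - \frac{4}{2} = - \frac{3}{Y} - 2 = -2 - \frac{3}{Y}$)
$15 \left(u{\left(-3 \right)} + U\right) = 15 \left(\left(-2 - \frac{3}{-3}\right) - 14\right) = 15 \left(\left(-2 - -1\right) - 14\right) = 15 \left(\left(-2 + 1\right) - 14\right) = 15 \left(-1 - 14\right) = 15 \left(-15\right) = -225$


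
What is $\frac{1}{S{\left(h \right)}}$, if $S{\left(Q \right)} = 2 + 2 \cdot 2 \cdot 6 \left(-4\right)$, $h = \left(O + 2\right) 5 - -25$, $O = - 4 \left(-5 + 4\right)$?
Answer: $- \frac{1}{94} \approx -0.010638$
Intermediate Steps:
$O = 4$ ($O = \left(-4\right) \left(-1\right) = 4$)
$h = 55$ ($h = \left(4 + 2\right) 5 - -25 = 6 \cdot 5 + 25 = 30 + 25 = 55$)
$S{\left(Q \right)} = -94$ ($S{\left(Q \right)} = 2 + 2 \cdot 12 \left(-4\right) = 2 + 2 \left(-48\right) = 2 - 96 = -94$)
$\frac{1}{S{\left(h \right)}} = \frac{1}{-94} = - \frac{1}{94}$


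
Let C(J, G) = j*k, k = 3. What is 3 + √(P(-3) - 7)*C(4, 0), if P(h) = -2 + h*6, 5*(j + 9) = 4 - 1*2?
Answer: 3 - 387*I*√3/5 ≈ 3.0 - 134.06*I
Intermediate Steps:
j = -43/5 (j = -9 + (4 - 1*2)/5 = -9 + (4 - 2)/5 = -9 + (⅕)*2 = -9 + ⅖ = -43/5 ≈ -8.6000)
P(h) = -2 + 6*h
C(J, G) = -129/5 (C(J, G) = -43/5*3 = -129/5)
3 + √(P(-3) - 7)*C(4, 0) = 3 + √((-2 + 6*(-3)) - 7)*(-129/5) = 3 + √((-2 - 18) - 7)*(-129/5) = 3 + √(-20 - 7)*(-129/5) = 3 + √(-27)*(-129/5) = 3 + (3*I*√3)*(-129/5) = 3 - 387*I*√3/5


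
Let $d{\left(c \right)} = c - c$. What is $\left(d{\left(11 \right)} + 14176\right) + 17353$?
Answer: $31529$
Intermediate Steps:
$d{\left(c \right)} = 0$
$\left(d{\left(11 \right)} + 14176\right) + 17353 = \left(0 + 14176\right) + 17353 = 14176 + 17353 = 31529$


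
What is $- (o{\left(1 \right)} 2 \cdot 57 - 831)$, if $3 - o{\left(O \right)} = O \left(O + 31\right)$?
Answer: $4137$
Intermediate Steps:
$o{\left(O \right)} = 3 - O \left(31 + O\right)$ ($o{\left(O \right)} = 3 - O \left(O + 31\right) = 3 - O \left(31 + O\right)$)
$- (o{\left(1 \right)} 2 \cdot 57 - 831) = - (\left(3 - 1^{2} - 31\right) 2 \cdot 57 - 831) = - (\left(3 - 1 - 31\right) 114 - 831) = - (\left(-29\right) 114 - 831) = - (-3306 - 831) = \left(-1\right) \left(-4137\right) = 4137$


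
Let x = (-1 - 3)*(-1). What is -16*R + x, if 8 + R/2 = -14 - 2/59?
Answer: 41836/59 ≈ 709.08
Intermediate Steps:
R = -2600/59 (R = -16 + 2*(-14 - 2/59) = -16 + 2*(-828/59) = -16 - 1656/59 = -2600/59 ≈ -44.068)
x = 4 (x = -4*(-1) = 4)
-16*R + x = -16*(-2600/59) + 4 = 41600/59 + 4 = 41836/59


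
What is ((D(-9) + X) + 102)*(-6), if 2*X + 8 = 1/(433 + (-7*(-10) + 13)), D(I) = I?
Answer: -91849/172 ≈ -534.01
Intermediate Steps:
X = -4127/1032 (X = -4 + 1/(2*(433 + (-7*(-10) + 13))) = -4 + 1/(2*(433 + (70 + 13))) = -4 + 1/(2*(433 + 83)) = -4 + (½)/516 = -4 + (½)*(1/516) = -4 + 1/1032 = -4127/1032 ≈ -3.9990)
((D(-9) + X) + 102)*(-6) = ((-9 - 4127/1032) + 102)*(-6) = (-13415/1032 + 102)*(-6) = (91849/1032)*(-6) = -91849/172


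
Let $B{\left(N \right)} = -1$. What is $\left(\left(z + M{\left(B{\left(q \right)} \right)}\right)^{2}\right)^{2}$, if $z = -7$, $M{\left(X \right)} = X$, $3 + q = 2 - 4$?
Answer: $4096$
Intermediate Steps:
$q = -5$ ($q = -3 + \left(2 - 4\right) = -3 - 2 = -5$)
$\left(\left(z + M{\left(B{\left(q \right)} \right)}\right)^{2}\right)^{2} = \left(\left(-7 - 1\right)^{2}\right)^{2} = \left(\left(-8\right)^{2}\right)^{2} = 64^{2} = 4096$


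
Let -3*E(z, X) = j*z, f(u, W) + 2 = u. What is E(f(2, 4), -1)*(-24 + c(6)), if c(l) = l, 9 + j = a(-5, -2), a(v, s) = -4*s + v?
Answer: 0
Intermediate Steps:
a(v, s) = v - 4*s
f(u, W) = -2 + u
j = -6 (j = -9 + (-5 - 4*(-2)) = -9 + (-5 + 8) = -9 + 3 = -6)
E(z, X) = 2*z (E(z, X) = -(-2)*z = 2*z)
E(f(2, 4), -1)*(-24 + c(6)) = (2*(-2 + 2))*(-24 + 6) = (2*0)*(-18) = 0*(-18) = 0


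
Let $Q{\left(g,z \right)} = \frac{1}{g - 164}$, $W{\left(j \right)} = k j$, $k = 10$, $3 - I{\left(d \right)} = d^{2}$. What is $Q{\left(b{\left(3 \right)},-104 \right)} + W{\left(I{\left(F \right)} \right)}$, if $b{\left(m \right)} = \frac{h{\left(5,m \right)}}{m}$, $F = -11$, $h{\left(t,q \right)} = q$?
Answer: $- \frac{192341}{163} \approx -1180.0$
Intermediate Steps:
$I{\left(d \right)} = 3 - d^{2}$
$b{\left(m \right)} = 1$ ($b{\left(m \right)} = \frac{m}{m} = 1$)
$W{\left(j \right)} = 10 j$
$Q{\left(g,z \right)} = \frac{1}{-164 + g}$
$Q{\left(b{\left(3 \right)},-104 \right)} + W{\left(I{\left(F \right)} \right)} = \frac{1}{-164 + 1} + 10 \left(3 - \left(-11\right)^{2}\right) = \frac{1}{-163} + 10 \left(3 - 121\right) = - \frac{1}{163} + 10 \left(3 - 121\right) = - \frac{1}{163} + 10 \left(-118\right) = - \frac{1}{163} - 1180 = - \frac{192341}{163}$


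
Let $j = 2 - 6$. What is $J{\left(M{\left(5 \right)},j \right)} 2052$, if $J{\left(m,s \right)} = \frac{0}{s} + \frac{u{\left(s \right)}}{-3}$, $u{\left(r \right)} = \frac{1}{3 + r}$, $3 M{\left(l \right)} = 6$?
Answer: $684$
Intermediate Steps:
$M{\left(l \right)} = 2$ ($M{\left(l \right)} = \frac{1}{3} \cdot 6 = 2$)
$j = -4$ ($j = 2 - 6 = -4$)
$J{\left(m,s \right)} = - \frac{1}{3 \left(3 + s\right)}$ ($J{\left(m,s \right)} = \frac{0}{s} + \frac{1}{\left(3 + s\right) \left(-3\right)} = 0 + \frac{1}{3 + s} \left(- \frac{1}{3}\right) = 0 - \frac{1}{3 \left(3 + s\right)} = - \frac{1}{3 \left(3 + s\right)}$)
$J{\left(M{\left(5 \right)},j \right)} 2052 = - \frac{1}{9 + 3 \left(-4\right)} 2052 = - \frac{1}{9 - 12} \cdot 2052 = - \frac{1}{-3} \cdot 2052 = \left(-1\right) \left(- \frac{1}{3}\right) 2052 = \frac{1}{3} \cdot 2052 = 684$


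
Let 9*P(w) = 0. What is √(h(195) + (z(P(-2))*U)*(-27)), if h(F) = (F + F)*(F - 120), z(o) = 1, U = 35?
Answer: 3*√3145 ≈ 168.24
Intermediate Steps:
P(w) = 0 (P(w) = (⅑)*0 = 0)
h(F) = 2*F*(-120 + F) (h(F) = (2*F)*(-120 + F) = 2*F*(-120 + F))
√(h(195) + (z(P(-2))*U)*(-27)) = √(2*195*(-120 + 195) + (1*35)*(-27)) = √(2*195*75 + 35*(-27)) = √(29250 - 945) = √28305 = 3*√3145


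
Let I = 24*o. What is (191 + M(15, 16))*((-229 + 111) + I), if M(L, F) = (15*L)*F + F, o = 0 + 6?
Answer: 98982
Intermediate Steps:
o = 6
M(L, F) = F + 15*F*L (M(L, F) = 15*F*L + F = F + 15*F*L)
I = 144 (I = 24*6 = 144)
(191 + M(15, 16))*((-229 + 111) + I) = (191 + 16*(1 + 15*15))*((-229 + 111) + 144) = (191 + 16*(1 + 225))*(-118 + 144) = (191 + 16*226)*26 = (191 + 3616)*26 = 3807*26 = 98982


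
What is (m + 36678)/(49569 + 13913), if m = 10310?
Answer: 23494/31741 ≈ 0.74018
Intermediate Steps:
(m + 36678)/(49569 + 13913) = (10310 + 36678)/(49569 + 13913) = 46988/63482 = 46988*(1/63482) = 23494/31741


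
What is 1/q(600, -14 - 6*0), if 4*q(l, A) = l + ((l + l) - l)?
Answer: 1/300 ≈ 0.0033333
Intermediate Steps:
q(l, A) = l/2 (q(l, A) = (l + ((l + l) - l))/4 = (l + (2*l - l))/4 = (l + l)/4 = (2*l)/4 = l/2)
1/q(600, -14 - 6*0) = 1/((½)*600) = 1/300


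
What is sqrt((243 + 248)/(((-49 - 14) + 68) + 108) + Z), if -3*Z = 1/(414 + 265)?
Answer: sqrt(230193429774)/230181 ≈ 2.0844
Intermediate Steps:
Z = -1/2037 (Z = -1/(3*(414 + 265)) = -1/3/679 = -1/3*1/679 = -1/2037 ≈ -0.00049092)
sqrt((243 + 248)/(((-49 - 14) + 68) + 108) + Z) = sqrt((243 + 248)/(((-49 - 14) + 68) + 108) - 1/2037) = sqrt(491/((-63 + 68) + 108) - 1/2037) = sqrt(491/(5 + 108) - 1/2037) = sqrt(491/113 - 1/2037) = sqrt(1000054/230181) = sqrt(230193429774)/230181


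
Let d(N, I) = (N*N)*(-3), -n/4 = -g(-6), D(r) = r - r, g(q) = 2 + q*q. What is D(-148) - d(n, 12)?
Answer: 69312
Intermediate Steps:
g(q) = 2 + q²
D(r) = 0
n = 152 (n = -(-4)*(2 + (-6)²) = -(-4)*(2 + 36) = -(-4)*38 = -4*(-38) = 152)
d(N, I) = -3*N² (d(N, I) = N²*(-3) = -3*N²)
D(-148) - d(n, 12) = 0 - (-3)*152² = 0 - (-3)*23104 = 0 - 1*(-69312) = 0 + 69312 = 69312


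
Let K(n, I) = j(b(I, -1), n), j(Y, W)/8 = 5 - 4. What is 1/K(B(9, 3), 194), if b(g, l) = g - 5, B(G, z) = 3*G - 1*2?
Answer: 1/8 ≈ 0.12500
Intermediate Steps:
B(G, z) = -2 + 3*G (B(G, z) = 3*G - 2 = -2 + 3*G)
b(g, l) = -5 + g
j(Y, W) = 8 (j(Y, W) = 8*(5 - 4) = 8*1 = 8)
K(n, I) = 8
1/K(B(9, 3), 194) = 1/8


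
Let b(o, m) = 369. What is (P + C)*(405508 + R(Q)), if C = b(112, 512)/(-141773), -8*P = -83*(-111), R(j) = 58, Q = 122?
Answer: -264866556803583/567092 ≈ -4.6706e+8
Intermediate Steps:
P = -9213/8 (P = -(-83)*(-111)/8 = -⅛*9213 = -9213/8 ≈ -1151.6)
C = -369/141773 (C = 369/(-141773) = 369*(-1/141773) = -369/141773 ≈ -0.0026028)
(P + C)*(405508 + R(Q)) = (-9213/8 - 369/141773)*(405508 + 58) = -1306157601/1134184*405566 = -264866556803583/567092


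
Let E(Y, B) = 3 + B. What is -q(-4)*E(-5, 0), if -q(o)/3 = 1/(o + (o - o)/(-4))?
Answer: -9/4 ≈ -2.2500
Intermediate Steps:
q(o) = -3/o (q(o) = -3/(o + (o - o)/(-4)) = -3/(o + 0*(-¼)) = -3/(o + 0) = -3/o)
-q(-4)*E(-5, 0) = -(-3/(-4))*(3 + 0) = -(-3*(-¼))*3 = -3*3/4 = -1*9/4 = -9/4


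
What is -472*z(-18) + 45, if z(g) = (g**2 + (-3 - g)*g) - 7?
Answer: -22139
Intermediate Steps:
z(g) = -7 + g**2 + g*(-3 - g) (z(g) = (g**2 + g*(-3 - g)) - 7 = -7 + g**2 + g*(-3 - g))
-472*z(-18) + 45 = -472*(-7 - 3*(-18)) + 45 = -472*(-7 + 54) + 45 = -472*47 + 45 = -22184 + 45 = -22139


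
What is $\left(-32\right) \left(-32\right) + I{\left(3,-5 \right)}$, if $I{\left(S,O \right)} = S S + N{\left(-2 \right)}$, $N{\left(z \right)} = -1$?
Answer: $1032$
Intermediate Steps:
$I{\left(S,O \right)} = -1 + S^{2}$ ($I{\left(S,O \right)} = S S - 1 = S^{2} - 1 = -1 + S^{2}$)
$\left(-32\right) \left(-32\right) + I{\left(3,-5 \right)} = \left(-32\right) \left(-32\right) - \left(1 - 3^{2}\right) = 1024 + \left(-1 + 9\right) = 1024 + 8 = 1032$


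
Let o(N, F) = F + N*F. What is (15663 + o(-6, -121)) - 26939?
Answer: -10671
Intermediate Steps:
o(N, F) = F + F*N
(15663 + o(-6, -121)) - 26939 = (15663 - 121*(1 - 6)) - 26939 = (15663 - 121*(-5)) - 26939 = (15663 + 605) - 26939 = 16268 - 26939 = -10671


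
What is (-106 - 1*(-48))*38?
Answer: -2204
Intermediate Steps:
(-106 - 1*(-48))*38 = (-106 + 48)*38 = -58*38 = -2204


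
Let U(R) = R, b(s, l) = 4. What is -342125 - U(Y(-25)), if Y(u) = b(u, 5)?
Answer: -342129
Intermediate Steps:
Y(u) = 4
-342125 - U(Y(-25)) = -342125 - 1*4 = -342125 - 4 = -342129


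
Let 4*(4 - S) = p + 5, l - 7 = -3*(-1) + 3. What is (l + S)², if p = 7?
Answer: 196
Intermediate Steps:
l = 13 (l = 7 + (-3*(-1) + 3) = 7 + (3 + 3) = 7 + 6 = 13)
S = 1 (S = 4 - (7 + 5)/4 = 4 - ¼*12 = 4 - 3 = 1)
(l + S)² = (13 + 1)² = 14² = 196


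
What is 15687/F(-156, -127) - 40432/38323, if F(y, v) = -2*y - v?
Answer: 30706487/885463 ≈ 34.678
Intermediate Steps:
F(y, v) = -v - 2*y
15687/F(-156, -127) - 40432/38323 = 15687/(-1*(-127) - 2*(-156)) - 40432/38323 = 15687/(127 + 312) - 40432*1/38323 = 15687/439 - 2128/2017 = 30706487/885463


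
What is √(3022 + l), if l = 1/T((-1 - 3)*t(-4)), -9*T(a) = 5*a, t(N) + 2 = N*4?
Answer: 33*√1110/20 ≈ 54.972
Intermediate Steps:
t(N) = -2 + 4*N (t(N) = -2 + N*4 = -2 + 4*N)
T(a) = -5*a/9
l = -1/40 (l = 1/(-5*(-1 - 3)*(-2 + 4*(-4))/9) = 1/(-(-20)*(-2 - 16)/9) = 1/(-(-20)*(-18)/9) = 1/(-5/9*72) = 1/(-40) = -1/40 ≈ -0.025000)
√(3022 + l) = √(3022 - 1/40) = √(120879/40) = 33*√1110/20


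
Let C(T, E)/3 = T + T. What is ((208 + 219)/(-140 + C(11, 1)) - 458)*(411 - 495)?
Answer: 1441398/37 ≈ 38957.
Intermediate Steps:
C(T, E) = 6*T (C(T, E) = 3*(T + T) = 3*(2*T) = 6*T)
((208 + 219)/(-140 + C(11, 1)) - 458)*(411 - 495) = ((208 + 219)/(-140 + 6*11) - 458)*(411 - 495) = (427/(-140 + 66) - 458)*(-84) = (427/(-74) - 458)*(-84) = (427*(-1/74) - 458)*(-84) = (-427/74 - 458)*(-84) = -34319/74*(-84) = 1441398/37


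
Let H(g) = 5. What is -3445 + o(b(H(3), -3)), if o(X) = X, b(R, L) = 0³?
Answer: -3445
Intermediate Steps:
b(R, L) = 0
-3445 + o(b(H(3), -3)) = -3445 + 0 = -3445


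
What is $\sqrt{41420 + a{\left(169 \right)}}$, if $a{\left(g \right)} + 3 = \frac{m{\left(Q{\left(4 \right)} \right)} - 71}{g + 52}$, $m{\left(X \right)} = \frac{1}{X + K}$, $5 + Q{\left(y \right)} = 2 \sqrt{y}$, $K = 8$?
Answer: $\frac{3 \sqrt{11013196649}}{1547} \approx 203.51$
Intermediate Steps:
$Q{\left(y \right)} = -5 + 2 \sqrt{y}$
$m{\left(X \right)} = \frac{1}{8 + X}$ ($m{\left(X \right)} = \frac{1}{X + 8} = \frac{1}{8 + X}$)
$a{\left(g \right)} = -3 - \frac{496}{7 \left(52 + g\right)}$ ($a{\left(g \right)} = -3 + \frac{\frac{1}{8 - \left(5 - 2 \sqrt{4}\right)} - 71}{g + 52} = -3 + \frac{\frac{1}{8 + \left(-5 + 2 \cdot 2\right)} - 71}{52 + g} = -3 + \frac{\frac{1}{8 + \left(-5 + 4\right)} - 71}{52 + g} = -3 + \frac{\frac{1}{8 - 1} - 71}{52 + g} = -3 + \frac{\frac{1}{7} - 71}{52 + g} = -3 - \frac{496}{7 \left(52 + g\right)}$)
$\sqrt{41420 + a{\left(169 \right)}} = \sqrt{41420 + \frac{-1588 - 3549}{7 \left(52 + 169\right)}} = \sqrt{41420 + \frac{-1588 - 3549}{7 \cdot 221}} = \sqrt{41420 + \frac{1}{7} \cdot \frac{1}{221} \left(-5137\right)} = \sqrt{41420 - \frac{5137}{1547}} = \sqrt{\frac{64071603}{1547}} = \frac{3 \sqrt{11013196649}}{1547}$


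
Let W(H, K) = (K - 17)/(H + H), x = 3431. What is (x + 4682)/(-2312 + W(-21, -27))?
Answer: -170373/48530 ≈ -3.5107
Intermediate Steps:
W(H, K) = (-17 + K)/(2*H) (W(H, K) = (-17 + K)/((2*H)) = (-17 + K)*(1/(2*H)) = (-17 + K)/(2*H))
(x + 4682)/(-2312 + W(-21, -27)) = (3431 + 4682)/(-2312 + (½)*(-17 - 27)/(-21)) = 8113/(-2312 + (½)*(-1/21)*(-44)) = 8113/(-2312 + 22/21) = 8113/(-48530/21) = 8113*(-21/48530) = -170373/48530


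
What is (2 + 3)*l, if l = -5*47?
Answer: -1175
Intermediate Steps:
l = -235
(2 + 3)*l = (2 + 3)*(-235) = 5*(-235) = -1175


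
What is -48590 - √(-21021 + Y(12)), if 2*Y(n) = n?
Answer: -48590 - 3*I*√2335 ≈ -48590.0 - 144.97*I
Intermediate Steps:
Y(n) = n/2
-48590 - √(-21021 + Y(12)) = -48590 - √(-21021 + (½)*12) = -48590 - √(-21021 + 6) = -48590 - √(-21015) = -48590 - 3*I*√2335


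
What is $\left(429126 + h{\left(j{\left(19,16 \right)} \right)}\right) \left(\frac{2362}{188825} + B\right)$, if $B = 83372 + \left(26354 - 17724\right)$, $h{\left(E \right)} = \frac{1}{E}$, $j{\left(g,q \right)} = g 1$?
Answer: $\frac{28328612197688148}{717535} \approx 3.948 \cdot 10^{10}$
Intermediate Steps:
$j{\left(g,q \right)} = g$
$B = 92002$ ($B = 83372 + \left(26354 - 17724\right) = 83372 + 8630 = 92002$)
$\left(429126 + h{\left(j{\left(19,16 \right)} \right)}\right) \left(\frac{2362}{188825} + B\right) = \left(429126 + \frac{1}{19}\right) \left(\frac{2362}{188825} + 92002\right) = \left(429126 + \frac{1}{19}\right) \left(2362 \cdot \frac{1}{188825} + 92002\right) = \frac{8153395 \left(\frac{2362}{188825} + 92002\right)}{19} = \frac{8153395}{19} \cdot \frac{17372280012}{188825} = \frac{28328612197688148}{717535}$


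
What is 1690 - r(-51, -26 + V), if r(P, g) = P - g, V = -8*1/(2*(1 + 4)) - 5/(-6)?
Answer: 51451/30 ≈ 1715.0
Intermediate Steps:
V = 1/30 (V = -8/(2*5) - 5*(-⅙) = -8/10 + ⅚ = -8*⅒ + ⅚ = -⅘ + ⅚ = 1/30 ≈ 0.033333)
1690 - r(-51, -26 + V) = 1690 - (-51 - (-26 + 1/30)) = 1690 - (-51 - 1*(-779/30)) = 1690 - (-51 + 779/30) = 1690 - 1*(-751/30) = 1690 + 751/30 = 51451/30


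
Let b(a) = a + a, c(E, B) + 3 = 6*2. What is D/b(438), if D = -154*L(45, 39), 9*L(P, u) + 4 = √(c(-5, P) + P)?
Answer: 154/1971 - 77*√6/1314 ≈ -0.065406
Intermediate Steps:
c(E, B) = 9 (c(E, B) = -3 + 6*2 = -3 + 12 = 9)
L(P, u) = -4/9 + √(9 + P)/9
D = 616/9 - 154*√6/3 (D = -154*(-4/9 + √(9 + 45)/9) = -154*(-4/9 + √54/9) = -154*(-4/9 + (3*√6)/9) = -154*(-4/9 + √6/3) = 616/9 - 154*√6/3 ≈ -57.296)
b(a) = 2*a
D/b(438) = (616/9 - 154*√6/3)/((2*438)) = (616/9 - 154*√6/3)/876 = (616/9 - 154*√6/3)*(1/876) = 154/1971 - 77*√6/1314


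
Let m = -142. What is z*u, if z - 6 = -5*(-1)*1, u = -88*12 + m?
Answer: -13178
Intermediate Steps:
u = -1198 (u = -88*12 - 142 = -1056 - 142 = -1198)
z = 11 (z = 6 - 5*(-1)*1 = 6 + 5*1 = 6 + 5 = 11)
z*u = 11*(-1198) = -13178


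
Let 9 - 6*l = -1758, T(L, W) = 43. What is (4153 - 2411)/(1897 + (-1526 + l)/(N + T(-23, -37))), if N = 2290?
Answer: 8128172/8848939 ≈ 0.91855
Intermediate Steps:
l = 589/2 (l = 3/2 - ⅙*(-1758) = 3/2 + 293 = 589/2 ≈ 294.50)
(4153 - 2411)/(1897 + (-1526 + l)/(N + T(-23, -37))) = (4153 - 2411)/(1897 + (-1526 + 589/2)/(2290 + 43)) = 1742/(1897 - 2463/2/2333) = 1742/(1897 - 2463/2*1/2333) = 1742/(1897 - 2463/4666) = 1742/(8848939/4666) = 1742*(4666/8848939) = 8128172/8848939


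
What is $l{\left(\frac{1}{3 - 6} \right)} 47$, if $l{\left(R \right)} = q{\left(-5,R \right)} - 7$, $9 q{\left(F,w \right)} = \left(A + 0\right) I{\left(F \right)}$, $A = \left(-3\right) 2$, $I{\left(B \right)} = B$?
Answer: $- \frac{517}{3} \approx -172.33$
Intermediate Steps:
$A = -6$
$q{\left(F,w \right)} = - \frac{2 F}{3}$ ($q{\left(F,w \right)} = \frac{\left(-6 + 0\right) F}{9} = \frac{\left(-6\right) F}{9} = - \frac{2 F}{3}$)
$l{\left(R \right)} = - \frac{11}{3}$ ($l{\left(R \right)} = \left(- \frac{2}{3}\right) \left(-5\right) - 7 = \frac{10}{3} - 7 = - \frac{11}{3}$)
$l{\left(\frac{1}{3 - 6} \right)} 47 = \left(- \frac{11}{3}\right) 47 = - \frac{517}{3}$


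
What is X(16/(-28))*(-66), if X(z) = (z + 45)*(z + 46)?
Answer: -6527268/49 ≈ -1.3321e+5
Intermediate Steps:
X(z) = (45 + z)*(46 + z)
X(16/(-28))*(-66) = (2070 + (16/(-28))² + 91*(16/(-28)))*(-66) = (2070 + (16*(-1/28))² + 91*(16*(-1/28)))*(-66) = (2070 + (-4/7)² + 91*(-4/7))*(-66) = (2070 + 16/49 - 52)*(-66) = (98898/49)*(-66) = -6527268/49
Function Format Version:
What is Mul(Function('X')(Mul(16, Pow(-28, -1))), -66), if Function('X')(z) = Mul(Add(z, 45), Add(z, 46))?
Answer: Rational(-6527268, 49) ≈ -1.3321e+5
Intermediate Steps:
Function('X')(z) = Mul(Add(45, z), Add(46, z))
Mul(Function('X')(Mul(16, Pow(-28, -1))), -66) = Mul(Add(2070, Pow(Mul(16, Pow(-28, -1)), 2), Mul(91, Mul(16, Pow(-28, -1)))), -66) = Mul(Add(2070, Pow(Mul(16, Rational(-1, 28)), 2), Mul(91, Mul(16, Rational(-1, 28)))), -66) = Mul(Add(2070, Pow(Rational(-4, 7), 2), Mul(91, Rational(-4, 7))), -66) = Mul(Add(2070, Rational(16, 49), -52), -66) = Mul(Rational(98898, 49), -66) = Rational(-6527268, 49)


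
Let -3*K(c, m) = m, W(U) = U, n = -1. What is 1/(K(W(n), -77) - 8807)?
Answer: -3/26344 ≈ -0.00011388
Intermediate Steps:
K(c, m) = -m/3
1/(K(W(n), -77) - 8807) = 1/(-⅓*(-77) - 8807) = 1/(77/3 - 8807) = 1/(-26344/3) = -3/26344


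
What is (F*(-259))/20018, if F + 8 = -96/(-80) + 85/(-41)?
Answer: 471121/4103690 ≈ 0.11480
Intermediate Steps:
F = -1819/205 (F = -8 + (-96/(-80) + 85/(-41)) = -8 + (-96*(-1/80) + 85*(-1/41)) = -8 + (6/5 - 85/41) = -8 - 179/205 = -1819/205 ≈ -8.8732)
(F*(-259))/20018 = -1819/205*(-259)/20018 = (471121/205)*(1/20018) = 471121/4103690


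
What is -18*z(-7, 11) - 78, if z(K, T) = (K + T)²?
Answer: -366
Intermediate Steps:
-18*z(-7, 11) - 78 = -18*(-7 + 11)² - 78 = -18*4² - 78 = -18*16 - 78 = -288 - 78 = -366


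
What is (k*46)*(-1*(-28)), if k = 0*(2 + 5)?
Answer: 0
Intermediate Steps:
k = 0 (k = 0*7 = 0)
(k*46)*(-1*(-28)) = (0*46)*(-1*(-28)) = 0*28 = 0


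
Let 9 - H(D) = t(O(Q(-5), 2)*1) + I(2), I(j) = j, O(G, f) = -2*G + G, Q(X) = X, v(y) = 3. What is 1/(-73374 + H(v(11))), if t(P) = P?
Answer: -1/73372 ≈ -1.3629e-5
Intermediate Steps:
O(G, f) = -G
H(D) = 2 (H(D) = 9 - (-1*(-5)*1 + 2) = 9 - (5*1 + 2) = 9 - (5 + 2) = 9 - 1*7 = 9 - 7 = 2)
1/(-73374 + H(v(11))) = 1/(-73374 + 2) = 1/(-73372) = -1/73372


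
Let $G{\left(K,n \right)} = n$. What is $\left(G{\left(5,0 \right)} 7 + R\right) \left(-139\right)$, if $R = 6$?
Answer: $-834$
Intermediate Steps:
$\left(G{\left(5,0 \right)} 7 + R\right) \left(-139\right) = \left(0 \cdot 7 + 6\right) \left(-139\right) = \left(0 + 6\right) \left(-139\right) = 6 \left(-139\right) = -834$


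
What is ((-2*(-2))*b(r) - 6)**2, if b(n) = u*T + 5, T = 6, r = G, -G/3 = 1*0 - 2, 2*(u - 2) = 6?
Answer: 17956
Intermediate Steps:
u = 5 (u = 2 + (1/2)*6 = 2 + 3 = 5)
G = 6 (G = -3*(1*0 - 2) = -3*(0 - 2) = -3*(-2) = 6)
r = 6
b(n) = 35 (b(n) = 5*6 + 5 = 30 + 5 = 35)
((-2*(-2))*b(r) - 6)**2 = (-2*(-2)*35 - 6)**2 = (4*35 - 6)**2 = (140 - 6)**2 = 134**2 = 17956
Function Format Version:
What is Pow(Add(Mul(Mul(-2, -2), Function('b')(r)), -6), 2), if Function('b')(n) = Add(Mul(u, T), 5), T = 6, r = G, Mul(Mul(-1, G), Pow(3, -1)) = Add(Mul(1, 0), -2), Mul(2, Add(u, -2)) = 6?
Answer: 17956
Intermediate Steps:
u = 5 (u = Add(2, Mul(Rational(1, 2), 6)) = Add(2, 3) = 5)
G = 6 (G = Mul(-3, Add(Mul(1, 0), -2)) = Mul(-3, Add(0, -2)) = Mul(-3, -2) = 6)
r = 6
Function('b')(n) = 35 (Function('b')(n) = Add(Mul(5, 6), 5) = Add(30, 5) = 35)
Pow(Add(Mul(Mul(-2, -2), Function('b')(r)), -6), 2) = Pow(Add(Mul(Mul(-2, -2), 35), -6), 2) = Pow(Add(Mul(4, 35), -6), 2) = Pow(Add(140, -6), 2) = Pow(134, 2) = 17956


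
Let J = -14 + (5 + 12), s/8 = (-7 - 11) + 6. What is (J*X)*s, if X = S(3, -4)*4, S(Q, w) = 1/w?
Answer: 288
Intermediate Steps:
X = -1 (X = 4/(-4) = -¼*4 = -1)
s = -96 (s = 8*((-7 - 11) + 6) = 8*(-18 + 6) = 8*(-12) = -96)
J = 3 (J = -14 + 17 = 3)
(J*X)*s = (3*(-1))*(-96) = -3*(-96) = 288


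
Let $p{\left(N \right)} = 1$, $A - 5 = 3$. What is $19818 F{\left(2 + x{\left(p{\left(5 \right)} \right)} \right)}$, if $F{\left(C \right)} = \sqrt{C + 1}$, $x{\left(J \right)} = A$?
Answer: $19818 \sqrt{11} \approx 65729.0$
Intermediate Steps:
$A = 8$ ($A = 5 + 3 = 8$)
$x{\left(J \right)} = 8$
$F{\left(C \right)} = \sqrt{1 + C}$
$19818 F{\left(2 + x{\left(p{\left(5 \right)} \right)} \right)} = 19818 \sqrt{1 + \left(2 + 8\right)} = 19818 \sqrt{1 + 10} = 19818 \sqrt{11}$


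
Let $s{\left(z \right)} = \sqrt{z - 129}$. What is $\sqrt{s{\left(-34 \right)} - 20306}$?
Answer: $\sqrt{-20306 + i \sqrt{163}} \approx 0.0448 + 142.5 i$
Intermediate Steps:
$s{\left(z \right)} = \sqrt{-129 + z}$
$\sqrt{s{\left(-34 \right)} - 20306} = \sqrt{\sqrt{-129 - 34} - 20306} = \sqrt{\sqrt{-163} - 20306} = \sqrt{i \sqrt{163} - 20306} = \sqrt{-20306 + i \sqrt{163}}$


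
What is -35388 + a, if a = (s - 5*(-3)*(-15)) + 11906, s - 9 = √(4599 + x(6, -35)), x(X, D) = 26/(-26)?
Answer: -23698 + 11*√38 ≈ -23630.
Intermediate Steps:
x(X, D) = -1 (x(X, D) = 26*(-1/26) = -1)
s = 9 + 11*√38 (s = 9 + √(4599 - 1) = 9 + √4598 = 9 + 11*√38 ≈ 76.809)
a = 11690 + 11*√38 (a = ((9 + 11*√38) - 5*(-3)*(-15)) + 11906 = ((9 + 11*√38) + 15*(-15)) + 11906 = ((9 + 11*√38) - 225) + 11906 = (-216 + 11*√38) + 11906 = 11690 + 11*√38 ≈ 11758.)
-35388 + a = -35388 + (11690 + 11*√38) = -23698 + 11*√38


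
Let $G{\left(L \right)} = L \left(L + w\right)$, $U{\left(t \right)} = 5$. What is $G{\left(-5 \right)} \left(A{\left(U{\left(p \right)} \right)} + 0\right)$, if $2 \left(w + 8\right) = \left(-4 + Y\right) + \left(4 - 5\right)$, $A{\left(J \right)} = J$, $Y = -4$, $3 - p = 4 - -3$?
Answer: $\frac{875}{2} \approx 437.5$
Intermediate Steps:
$p = -4$ ($p = 3 - \left(4 - -3\right) = 3 - \left(4 + 3\right) = 3 - 7 = -4$)
$w = - \frac{25}{2}$ ($w = -8 + \frac{\left(-4 - 4\right) + \left(4 - 5\right)}{2} = -8 + \frac{-8 + \left(4 - 5\right)}{2} = -8 + \frac{-8 - 1}{2} = -8 + \frac{1}{2} \left(-9\right) = -8 - \frac{9}{2} = - \frac{25}{2} \approx -12.5$)
$G{\left(L \right)} = L \left(- \frac{25}{2} + L\right)$ ($G{\left(L \right)} = L \left(L - \frac{25}{2}\right) = L \left(- \frac{25}{2} + L\right)$)
$G{\left(-5 \right)} \left(A{\left(U{\left(p \right)} \right)} + 0\right) = \frac{1}{2} \left(-5\right) \left(-25 + 2 \left(-5\right)\right) \left(5 + 0\right) = \frac{1}{2} \left(-5\right) \left(-25 - 10\right) 5 = \frac{1}{2} \left(-5\right) \left(-35\right) 5 = \frac{175}{2} \cdot 5 = \frac{875}{2}$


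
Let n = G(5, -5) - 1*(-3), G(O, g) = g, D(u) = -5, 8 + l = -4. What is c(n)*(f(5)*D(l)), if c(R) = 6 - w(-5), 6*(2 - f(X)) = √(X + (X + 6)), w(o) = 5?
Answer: -20/3 ≈ -6.6667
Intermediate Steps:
l = -12 (l = -8 - 4 = -12)
f(X) = 2 - √(6 + 2*X)/6 (f(X) = 2 - √(X + (X + 6))/6 = 2 - √(X + (6 + X))/6 = 2 - √(6 + 2*X)/6)
n = -2 (n = -5 - 1*(-3) = -5 + 3 = -2)
c(R) = 1 (c(R) = 6 - 1*5 = 6 - 5 = 1)
c(n)*(f(5)*D(l)) = 1*((2 - √(6 + 2*5)/6)*(-5)) = 1*((2 - √(6 + 10)/6)*(-5)) = 1*((2 - √16/6)*(-5)) = 1*((2 - ⅙*4)*(-5)) = 1*((2 - ⅔)*(-5)) = 1*((4/3)*(-5)) = 1*(-20/3) = -20/3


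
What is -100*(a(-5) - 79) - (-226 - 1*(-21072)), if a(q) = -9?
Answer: -12046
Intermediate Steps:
-100*(a(-5) - 79) - (-226 - 1*(-21072)) = -100*(-9 - 79) - (-226 - 1*(-21072)) = -100*(-88) - (-226 + 21072) = 8800 - 1*20846 = 8800 - 20846 = -12046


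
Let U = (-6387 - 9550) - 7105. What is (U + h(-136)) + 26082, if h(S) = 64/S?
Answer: 51672/17 ≈ 3039.5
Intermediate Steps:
U = -23042 (U = -15937 - 7105 = -23042)
(U + h(-136)) + 26082 = (-23042 + 64/(-136)) + 26082 = (-23042 + 64*(-1/136)) + 26082 = (-23042 - 8/17) + 26082 = -391722/17 + 26082 = 51672/17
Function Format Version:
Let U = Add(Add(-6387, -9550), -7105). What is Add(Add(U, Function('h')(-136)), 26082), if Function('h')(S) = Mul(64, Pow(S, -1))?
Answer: Rational(51672, 17) ≈ 3039.5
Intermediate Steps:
U = -23042 (U = Add(-15937, -7105) = -23042)
Add(Add(U, Function('h')(-136)), 26082) = Add(Add(-23042, Mul(64, Pow(-136, -1))), 26082) = Add(Add(-23042, Mul(64, Rational(-1, 136))), 26082) = Add(Add(-23042, Rational(-8, 17)), 26082) = Add(Rational(-391722, 17), 26082) = Rational(51672, 17)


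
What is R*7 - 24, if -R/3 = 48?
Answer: -1032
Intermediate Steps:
R = -144 (R = -3*48 = -144)
R*7 - 24 = -144*7 - 24 = -1008 - 24 = -1032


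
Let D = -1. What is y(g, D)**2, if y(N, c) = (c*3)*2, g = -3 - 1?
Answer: 36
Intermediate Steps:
g = -4
y(N, c) = 6*c (y(N, c) = (3*c)*2 = 6*c)
y(g, D)**2 = (6*(-1))**2 = (-6)**2 = 36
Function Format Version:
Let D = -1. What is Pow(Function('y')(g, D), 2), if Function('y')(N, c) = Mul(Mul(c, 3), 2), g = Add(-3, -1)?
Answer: 36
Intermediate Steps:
g = -4
Function('y')(N, c) = Mul(6, c) (Function('y')(N, c) = Mul(Mul(3, c), 2) = Mul(6, c))
Pow(Function('y')(g, D), 2) = Pow(Mul(6, -1), 2) = Pow(-6, 2) = 36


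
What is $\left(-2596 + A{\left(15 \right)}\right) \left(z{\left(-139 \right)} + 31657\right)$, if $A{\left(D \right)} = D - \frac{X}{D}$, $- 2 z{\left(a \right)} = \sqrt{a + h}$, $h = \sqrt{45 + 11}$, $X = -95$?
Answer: $- \frac{244518668}{3} + \frac{3862 i \sqrt{139 - 2 \sqrt{14}}}{3} \approx -8.1506 \cdot 10^{7} + 14763.0 i$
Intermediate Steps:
$h = 2 \sqrt{14}$ ($h = \sqrt{56} = 2 \sqrt{14} \approx 7.4833$)
$z{\left(a \right)} = - \frac{\sqrt{a + 2 \sqrt{14}}}{2}$
$A{\left(D \right)} = D + \frac{95}{D}$ ($A{\left(D \right)} = D - - \frac{95}{D} = D + \frac{95}{D}$)
$\left(-2596 + A{\left(15 \right)}\right) \left(z{\left(-139 \right)} + 31657\right) = \left(-2596 + \left(15 + \frac{95}{15}\right)\right) \left(- \frac{\sqrt{-139 + 2 \sqrt{14}}}{2} + 31657\right) = \left(-2596 + \left(15 + 95 \cdot \frac{1}{15}\right)\right) \left(31657 - \frac{\sqrt{-139 + 2 \sqrt{14}}}{2}\right) = \left(-2596 + \left(15 + \frac{19}{3}\right)\right) \left(31657 - \frac{\sqrt{-139 + 2 \sqrt{14}}}{2}\right) = \left(-2596 + \frac{64}{3}\right) \left(31657 - \frac{\sqrt{-139 + 2 \sqrt{14}}}{2}\right) = - \frac{7724 \left(31657 - \frac{\sqrt{-139 + 2 \sqrt{14}}}{2}\right)}{3} = - \frac{244518668}{3} + \frac{3862 \sqrt{-139 + 2 \sqrt{14}}}{3}$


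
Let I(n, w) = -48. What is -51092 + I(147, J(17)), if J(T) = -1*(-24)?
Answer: -51140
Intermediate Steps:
J(T) = 24
-51092 + I(147, J(17)) = -51092 - 48 = -51140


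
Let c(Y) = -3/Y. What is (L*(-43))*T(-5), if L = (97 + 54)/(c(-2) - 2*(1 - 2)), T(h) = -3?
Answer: 38958/7 ≈ 5565.4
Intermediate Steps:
L = 302/7 (L = (97 + 54)/(-3/(-2) - 2*(1 - 2)) = 151/(-3*(-½) - 2*(-1)) = 151/(3/2 + 2) = 151/(7/2) = 151*(2/7) = 302/7 ≈ 43.143)
(L*(-43))*T(-5) = ((302/7)*(-43))*(-3) = -12986/7*(-3) = 38958/7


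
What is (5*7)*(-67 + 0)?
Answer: -2345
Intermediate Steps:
(5*7)*(-67 + 0) = 35*(-67) = -2345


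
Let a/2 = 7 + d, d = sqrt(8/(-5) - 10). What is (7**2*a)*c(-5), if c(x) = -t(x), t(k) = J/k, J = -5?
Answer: -686 - 98*I*sqrt(290)/5 ≈ -686.0 - 333.78*I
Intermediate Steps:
t(k) = -5/k
d = I*sqrt(290)/5 (d = sqrt(8*(-1/5) - 10) = sqrt(-8/5 - 10) = sqrt(-58/5) = I*sqrt(290)/5 ≈ 3.4059*I)
a = 14 + 2*I*sqrt(290)/5 (a = 2*(7 + I*sqrt(290)/5) = 14 + 2*I*sqrt(290)/5 ≈ 14.0 + 6.8118*I)
c(x) = 5/x (c(x) = -(-5)/x = 5/x)
(7**2*a)*c(-5) = (7**2*(14 + 2*I*sqrt(290)/5))*(5/(-5)) = (49*(14 + 2*I*sqrt(290)/5))*(5*(-1/5)) = (686 + 98*I*sqrt(290)/5)*(-1) = -686 - 98*I*sqrt(290)/5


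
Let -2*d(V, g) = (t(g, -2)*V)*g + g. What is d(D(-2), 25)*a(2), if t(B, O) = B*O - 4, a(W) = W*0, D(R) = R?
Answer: 0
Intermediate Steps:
a(W) = 0
t(B, O) = -4 + B*O
d(V, g) = -g/2 - V*g*(-4 - 2*g)/2 (d(V, g) = -(((-4 + g*(-2))*V)*g + g)/2 = -(((-4 - 2*g)*V)*g + g)/2 = -((V*(-4 - 2*g))*g + g)/2 = -(V*g*(-4 - 2*g) + g)/2 = -(g + V*g*(-4 - 2*g))/2 = -g/2 - V*g*(-4 - 2*g)/2)
d(D(-2), 25)*a(2) = ((½)*25*(-1 + 4*(-2) + 2*(-2)*25))*0 = ((½)*25*(-1 - 8 - 100))*0 = ((½)*25*(-109))*0 = -2725/2*0 = 0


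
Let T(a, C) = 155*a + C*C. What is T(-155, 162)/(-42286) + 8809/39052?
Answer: 142920493/825676436 ≈ 0.17309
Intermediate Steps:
T(a, C) = C² + 155*a (T(a, C) = 155*a + C² = C² + 155*a)
T(-155, 162)/(-42286) + 8809/39052 = (162² + 155*(-155))/(-42286) + 8809/39052 = (26244 - 24025)*(-1/42286) + 8809*(1/39052) = 2219*(-1/42286) + 8809/39052 = -2219/42286 + 8809/39052 = 142920493/825676436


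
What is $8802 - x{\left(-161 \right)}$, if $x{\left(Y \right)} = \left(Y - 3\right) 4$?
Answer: $9458$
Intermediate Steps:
$x{\left(Y \right)} = -12 + 4 Y$ ($x{\left(Y \right)} = \left(-3 + Y\right) 4 = -12 + 4 Y$)
$8802 - x{\left(-161 \right)} = 8802 - \left(-12 + 4 \left(-161\right)\right) = 8802 - \left(-12 - 644\right) = 8802 - -656 = 8802 + 656 = 9458$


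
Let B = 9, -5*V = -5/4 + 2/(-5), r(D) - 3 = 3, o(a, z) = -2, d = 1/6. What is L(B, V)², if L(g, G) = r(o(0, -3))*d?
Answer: 1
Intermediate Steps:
d = ⅙ ≈ 0.16667
r(D) = 6 (r(D) = 3 + 3 = 6)
V = 33/100 (V = -(-5/4 + 2/(-5))/5 = -(-5*¼ + 2*(-⅕))/5 = -(-5/4 - ⅖)/5 = -⅕*(-33/20) = 33/100 ≈ 0.33000)
L(g, G) = 1 (L(g, G) = 6*(⅙) = 1)
L(B, V)² = 1² = 1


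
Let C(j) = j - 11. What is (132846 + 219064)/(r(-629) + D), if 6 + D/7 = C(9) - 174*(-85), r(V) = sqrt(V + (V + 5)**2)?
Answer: 36413535340/10706479929 - 351910*sqrt(388747)/10706479929 ≈ 3.3806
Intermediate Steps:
C(j) = -11 + j
r(V) = sqrt(V + (5 + V)**2)
D = 103474 (D = -42 + 7*((-11 + 9) - 174*(-85)) = -42 + 7*(-2 + 14790) = -42 + 7*14788 = -42 + 103516 = 103474)
(132846 + 219064)/(r(-629) + D) = (132846 + 219064)/(sqrt(-629 + (5 - 629)**2) + 103474) = 351910/(sqrt(-629 + (-624)**2) + 103474) = 351910/(sqrt(-629 + 389376) + 103474) = 351910/(sqrt(388747) + 103474) = 351910/(103474 + sqrt(388747))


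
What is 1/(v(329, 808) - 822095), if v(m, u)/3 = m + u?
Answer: -1/818684 ≈ -1.2215e-6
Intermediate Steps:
v(m, u) = 3*m + 3*u (v(m, u) = 3*(m + u) = 3*m + 3*u)
1/(v(329, 808) - 822095) = 1/((3*329 + 3*808) - 822095) = 1/((987 + 2424) - 822095) = 1/(3411 - 822095) = 1/(-818684) = -1/818684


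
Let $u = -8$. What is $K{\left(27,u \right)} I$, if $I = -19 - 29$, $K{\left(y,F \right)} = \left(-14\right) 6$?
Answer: $4032$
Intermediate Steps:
$K{\left(y,F \right)} = -84$
$I = -48$ ($I = -19 - 29 = -48$)
$K{\left(27,u \right)} I = \left(-84\right) \left(-48\right) = 4032$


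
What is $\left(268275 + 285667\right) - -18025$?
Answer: $571967$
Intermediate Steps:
$\left(268275 + 285667\right) - -18025 = 553942 + 18025 = 571967$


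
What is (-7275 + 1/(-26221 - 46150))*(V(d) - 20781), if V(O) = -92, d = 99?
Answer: 10989614169698/72371 ≈ 1.5185e+8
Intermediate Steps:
(-7275 + 1/(-26221 - 46150))*(V(d) - 20781) = (-7275 + 1/(-26221 - 46150))*(-92 - 20781) = (-7275 + 1/(-72371))*(-20873) = (-7275 - 1/72371)*(-20873) = -526499026/72371*(-20873) = 10989614169698/72371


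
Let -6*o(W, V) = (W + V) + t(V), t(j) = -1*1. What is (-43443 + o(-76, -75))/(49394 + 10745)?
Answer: -130253/180417 ≈ -0.72196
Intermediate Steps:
t(j) = -1
o(W, V) = ⅙ - V/6 - W/6 (o(W, V) = -((W + V) - 1)/6 = -((V + W) - 1)/6 = -(-1 + V + W)/6 = ⅙ - V/6 - W/6)
(-43443 + o(-76, -75))/(49394 + 10745) = (-43443 + (⅙ - ⅙*(-75) - ⅙*(-76)))/(49394 + 10745) = (-43443 + (⅙ + 25/2 + 38/3))/60139 = (-43443 + 76/3)*(1/60139) = -130253/3*1/60139 = -130253/180417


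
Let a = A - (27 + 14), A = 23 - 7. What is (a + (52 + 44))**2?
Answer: 5041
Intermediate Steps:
A = 16
a = -25 (a = 16 - (27 + 14) = 16 - 1*41 = 16 - 41 = -25)
(a + (52 + 44))**2 = (-25 + (52 + 44))**2 = (-25 + 96)**2 = 71**2 = 5041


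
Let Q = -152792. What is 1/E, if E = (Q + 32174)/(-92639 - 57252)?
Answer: 149891/120618 ≈ 1.2427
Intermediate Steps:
E = 120618/149891 (E = (-152792 + 32174)/(-92639 - 57252) = -120618/(-149891) = -120618*(-1/149891) = 120618/149891 ≈ 0.80470)
1/E = 1/(120618/149891) = 149891/120618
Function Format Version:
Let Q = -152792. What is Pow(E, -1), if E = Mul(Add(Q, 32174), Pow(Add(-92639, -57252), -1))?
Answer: Rational(149891, 120618) ≈ 1.2427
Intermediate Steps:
E = Rational(120618, 149891) (E = Mul(Add(-152792, 32174), Pow(Add(-92639, -57252), -1)) = Mul(-120618, Pow(-149891, -1)) = Mul(-120618, Rational(-1, 149891)) = Rational(120618, 149891) ≈ 0.80470)
Pow(E, -1) = Pow(Rational(120618, 149891), -1) = Rational(149891, 120618)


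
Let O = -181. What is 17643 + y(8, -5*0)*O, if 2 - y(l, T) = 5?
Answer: 18186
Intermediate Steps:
y(l, T) = -3 (y(l, T) = 2 - 1*5 = 2 - 5 = -3)
17643 + y(8, -5*0)*O = 17643 - 3*(-181) = 17643 + 543 = 18186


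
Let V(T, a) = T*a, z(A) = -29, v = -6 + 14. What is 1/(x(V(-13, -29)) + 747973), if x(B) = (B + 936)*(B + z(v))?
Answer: 1/1204897 ≈ 8.2995e-7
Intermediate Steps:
v = 8
x(B) = (-29 + B)*(936 + B) (x(B) = (B + 936)*(B - 29) = (936 + B)*(-29 + B) = (-29 + B)*(936 + B))
1/(x(V(-13, -29)) + 747973) = 1/((-27144 + (-13*(-29))**2 + 907*(-13*(-29))) + 747973) = 1/((-27144 + 377**2 + 907*377) + 747973) = 1/((-27144 + 142129 + 341939) + 747973) = 1/(456924 + 747973) = 1/1204897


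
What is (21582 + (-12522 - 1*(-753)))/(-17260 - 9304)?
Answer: -9813/26564 ≈ -0.36941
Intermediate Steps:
(21582 + (-12522 - 1*(-753)))/(-17260 - 9304) = (21582 + (-12522 + 753))/(-26564) = (21582 - 11769)*(-1/26564) = 9813*(-1/26564) = -9813/26564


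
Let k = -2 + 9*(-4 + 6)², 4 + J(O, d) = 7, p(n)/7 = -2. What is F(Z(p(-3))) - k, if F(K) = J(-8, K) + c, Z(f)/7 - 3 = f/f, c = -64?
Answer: -95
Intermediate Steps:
p(n) = -14 (p(n) = 7*(-2) = -14)
J(O, d) = 3 (J(O, d) = -4 + 7 = 3)
Z(f) = 28 (Z(f) = 21 + 7*(f/f) = 21 + 7*1 = 21 + 7 = 28)
F(K) = -61 (F(K) = 3 - 64 = -61)
k = 34 (k = -2 + 9*2² = -2 + 9*4 = -2 + 36 = 34)
F(Z(p(-3))) - k = -61 - 1*34 = -61 - 34 = -95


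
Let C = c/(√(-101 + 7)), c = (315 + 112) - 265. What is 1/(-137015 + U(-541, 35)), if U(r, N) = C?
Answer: -6439705/882336193697 + 81*I*√94/882336193697 ≈ -7.2985e-6 + 8.9005e-10*I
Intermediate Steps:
c = 162 (c = 427 - 265 = 162)
C = -81*I*√94/47 (C = 162/(√(-101 + 7)) = 162/(√(-94)) = 162/((I*√94)) = 162*(-I*√94/94) = -81*I*√94/47 ≈ -16.709*I)
U(r, N) = -81*I*√94/47
1/(-137015 + U(-541, 35)) = 1/(-137015 - 81*I*√94/47)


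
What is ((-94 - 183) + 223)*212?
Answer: -11448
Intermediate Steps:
((-94 - 183) + 223)*212 = (-277 + 223)*212 = -54*212 = -11448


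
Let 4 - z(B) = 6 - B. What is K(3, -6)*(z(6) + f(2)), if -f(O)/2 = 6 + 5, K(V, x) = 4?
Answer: -72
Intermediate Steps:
z(B) = -2 + B (z(B) = 4 - (6 - B) = 4 + (-6 + B) = -2 + B)
f(O) = -22 (f(O) = -2*(6 + 5) = -2*11 = -22)
K(3, -6)*(z(6) + f(2)) = 4*((-2 + 6) - 22) = 4*(4 - 22) = 4*(-18) = -72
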